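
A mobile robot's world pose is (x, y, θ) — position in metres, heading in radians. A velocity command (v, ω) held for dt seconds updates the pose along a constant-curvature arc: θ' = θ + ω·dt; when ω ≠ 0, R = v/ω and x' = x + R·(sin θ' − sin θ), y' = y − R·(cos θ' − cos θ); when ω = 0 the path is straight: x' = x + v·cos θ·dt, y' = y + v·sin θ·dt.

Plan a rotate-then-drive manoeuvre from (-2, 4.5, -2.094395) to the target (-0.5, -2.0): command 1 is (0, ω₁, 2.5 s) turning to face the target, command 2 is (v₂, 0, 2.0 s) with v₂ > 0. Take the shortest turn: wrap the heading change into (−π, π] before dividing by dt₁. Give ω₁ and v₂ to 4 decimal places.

heading to target = atan2(-2−4.5, -0.5−-2) = -1.3440
Δθ = wrap(-1.3440 − -2.0944) = 0.7504; ω₁ = Δθ/dt₁ = 0.3002
distance = √((-0.5−-2)² + (-2−4.5)²) = 6.6708; v₂ = distance/dt₂ = 3.3354

ω₁ = 0.3002, v₂ = 3.3354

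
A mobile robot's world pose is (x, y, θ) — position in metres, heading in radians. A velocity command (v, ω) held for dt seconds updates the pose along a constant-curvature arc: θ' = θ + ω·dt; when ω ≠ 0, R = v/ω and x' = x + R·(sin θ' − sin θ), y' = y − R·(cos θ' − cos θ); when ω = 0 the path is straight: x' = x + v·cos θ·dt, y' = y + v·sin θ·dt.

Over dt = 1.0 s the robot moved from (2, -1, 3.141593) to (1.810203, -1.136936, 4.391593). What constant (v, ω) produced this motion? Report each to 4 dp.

Δθ = 4.391593 − 3.141593 = 1.250000
ω = Δθ/dt = 1.250000/1.0 = 1.2500
R = Δx/(sin θ' − sin θ) = 0.2000
v = R·ω = 0.2000·1.2500 = 0.2500

v = 0.2500, ω = 1.2500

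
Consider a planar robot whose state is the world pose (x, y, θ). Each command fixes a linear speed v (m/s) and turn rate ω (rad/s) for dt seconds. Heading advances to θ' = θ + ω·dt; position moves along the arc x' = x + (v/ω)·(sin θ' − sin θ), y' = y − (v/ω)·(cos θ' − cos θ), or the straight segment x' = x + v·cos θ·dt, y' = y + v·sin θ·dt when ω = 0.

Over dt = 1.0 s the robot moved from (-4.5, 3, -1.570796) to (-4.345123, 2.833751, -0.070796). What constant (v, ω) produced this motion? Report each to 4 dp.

Δθ = -0.070796 − -1.570796 = 1.500000
ω = Δθ/dt = 1.500000/1.0 = 1.5000
R = −Δy/(cos θ' − cos θ) = 0.1667
v = R·ω = 0.1667·1.5000 = 0.2500

v = 0.2500, ω = 1.5000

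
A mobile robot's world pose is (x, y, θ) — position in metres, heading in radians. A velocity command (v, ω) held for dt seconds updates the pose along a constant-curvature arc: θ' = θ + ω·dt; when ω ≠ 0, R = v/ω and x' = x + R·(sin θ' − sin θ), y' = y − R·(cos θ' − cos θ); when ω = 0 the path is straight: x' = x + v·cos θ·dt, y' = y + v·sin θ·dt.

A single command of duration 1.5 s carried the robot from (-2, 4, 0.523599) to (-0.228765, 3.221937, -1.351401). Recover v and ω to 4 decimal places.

Δθ = -1.351401 − 0.523599 = -1.875000
ω = Δθ/dt = -1.875000/1.5 = -1.2500
R = Δx/(sin θ' − sin θ) = -1.2000
v = R·ω = -1.2000·-1.2500 = 1.5000

v = 1.5000, ω = -1.2500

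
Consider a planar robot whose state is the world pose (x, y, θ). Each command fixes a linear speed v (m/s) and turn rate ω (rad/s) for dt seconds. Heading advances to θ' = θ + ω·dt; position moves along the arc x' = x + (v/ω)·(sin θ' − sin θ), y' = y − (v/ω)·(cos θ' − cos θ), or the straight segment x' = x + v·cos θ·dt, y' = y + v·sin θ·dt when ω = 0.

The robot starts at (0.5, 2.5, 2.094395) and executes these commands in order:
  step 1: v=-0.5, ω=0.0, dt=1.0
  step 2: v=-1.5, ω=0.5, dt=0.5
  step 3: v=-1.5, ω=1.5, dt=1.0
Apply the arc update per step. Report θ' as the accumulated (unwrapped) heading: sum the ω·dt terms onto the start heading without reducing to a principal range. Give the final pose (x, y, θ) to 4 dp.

(2.5636, 1.4065, 3.8444)

step 1: θ'=2.0944 (straight) → pose (0.7500, 2.0670, 2.0944)
step 2: θ'=2.3444 (R=-3.0000) → pose (1.2019, 1.4708, 2.3444)
step 3: θ'=3.8444 (R=-1.0000) → pose (2.5636, 1.4065, 3.8444)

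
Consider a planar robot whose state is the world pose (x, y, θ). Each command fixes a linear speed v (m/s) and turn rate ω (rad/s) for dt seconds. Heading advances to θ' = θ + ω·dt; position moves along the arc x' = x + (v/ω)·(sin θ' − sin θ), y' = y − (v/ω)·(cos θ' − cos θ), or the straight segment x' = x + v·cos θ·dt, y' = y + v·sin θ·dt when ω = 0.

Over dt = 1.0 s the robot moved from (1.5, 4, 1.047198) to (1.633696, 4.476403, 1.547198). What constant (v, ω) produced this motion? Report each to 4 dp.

Δθ = 1.547198 − 1.047198 = 0.500000
ω = Δθ/dt = 0.500000/1.0 = 0.5000
R = −Δy/(cos θ' − cos θ) = 1.0000
v = R·ω = 1.0000·0.5000 = 0.5000

v = 0.5000, ω = 0.5000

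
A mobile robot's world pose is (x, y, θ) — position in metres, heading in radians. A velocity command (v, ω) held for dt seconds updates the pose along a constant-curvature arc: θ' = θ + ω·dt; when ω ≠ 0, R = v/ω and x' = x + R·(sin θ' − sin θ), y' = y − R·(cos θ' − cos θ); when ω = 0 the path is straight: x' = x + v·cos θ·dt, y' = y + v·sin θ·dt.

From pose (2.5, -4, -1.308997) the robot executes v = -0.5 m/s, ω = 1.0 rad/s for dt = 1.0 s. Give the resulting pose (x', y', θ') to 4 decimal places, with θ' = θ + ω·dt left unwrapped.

(2.1691, -3.6531, -0.3090)

θ' = -1.3090 + 1.0·1.0 = -0.3090
R = v/ω = -0.5/1.0 = -0.5000
x' = 2.5 + -0.5000·(sin -0.3090 − sin -1.3090) = 2.1691
y' = -4 − -0.5000·(cos -0.3090 − cos -1.3090) = -3.6531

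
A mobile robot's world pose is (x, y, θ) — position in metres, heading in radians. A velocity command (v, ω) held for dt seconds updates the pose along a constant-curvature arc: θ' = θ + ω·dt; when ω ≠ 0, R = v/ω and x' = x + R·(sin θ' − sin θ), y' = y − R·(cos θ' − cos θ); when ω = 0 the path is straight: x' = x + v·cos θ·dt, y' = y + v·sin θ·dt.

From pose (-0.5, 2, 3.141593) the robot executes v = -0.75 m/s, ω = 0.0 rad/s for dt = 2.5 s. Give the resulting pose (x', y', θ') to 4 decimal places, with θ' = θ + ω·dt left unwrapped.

θ' = 3.1416 + 0.0·2.5 = 3.1416
ω = 0 → straight: x' = -0.5 + -0.75·cos(3.1416)·2.5 = 1.3750
y' = 2 + -0.75·sin(3.1416)·2.5 = 2.0000

(1.3750, 2.0000, 3.1416)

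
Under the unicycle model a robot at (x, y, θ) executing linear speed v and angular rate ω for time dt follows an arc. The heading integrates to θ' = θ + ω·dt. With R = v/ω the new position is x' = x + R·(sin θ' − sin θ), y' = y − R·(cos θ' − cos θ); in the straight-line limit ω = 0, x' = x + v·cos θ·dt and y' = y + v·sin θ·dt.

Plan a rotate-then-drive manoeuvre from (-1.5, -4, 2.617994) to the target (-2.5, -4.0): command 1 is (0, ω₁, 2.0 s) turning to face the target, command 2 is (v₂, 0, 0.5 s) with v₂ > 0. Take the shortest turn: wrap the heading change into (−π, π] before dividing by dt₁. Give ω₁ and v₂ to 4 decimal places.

ω₁ = 0.2618, v₂ = 2.0000

heading to target = atan2(-4−-4, -2.5−-1.5) = 3.1416
Δθ = wrap(3.1416 − 2.6180) = 0.5236; ω₁ = Δθ/dt₁ = 0.2618
distance = √((-2.5−-1.5)² + (-4−-4)²) = 1.0000; v₂ = distance/dt₂ = 2.0000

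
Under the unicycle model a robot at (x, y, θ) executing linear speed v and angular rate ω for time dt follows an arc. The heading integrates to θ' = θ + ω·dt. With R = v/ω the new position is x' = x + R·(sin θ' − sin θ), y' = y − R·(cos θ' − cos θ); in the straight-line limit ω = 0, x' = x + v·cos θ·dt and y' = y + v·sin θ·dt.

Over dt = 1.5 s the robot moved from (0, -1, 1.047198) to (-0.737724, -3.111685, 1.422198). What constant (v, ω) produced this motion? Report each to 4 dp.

Δθ = 1.422198 − 1.047198 = 0.375000
ω = Δθ/dt = 0.375000/1.5 = 0.2500
R = −Δy/(cos θ' − cos θ) = -6.0000
v = R·ω = -6.0000·0.2500 = -1.5000

v = -1.5000, ω = 0.2500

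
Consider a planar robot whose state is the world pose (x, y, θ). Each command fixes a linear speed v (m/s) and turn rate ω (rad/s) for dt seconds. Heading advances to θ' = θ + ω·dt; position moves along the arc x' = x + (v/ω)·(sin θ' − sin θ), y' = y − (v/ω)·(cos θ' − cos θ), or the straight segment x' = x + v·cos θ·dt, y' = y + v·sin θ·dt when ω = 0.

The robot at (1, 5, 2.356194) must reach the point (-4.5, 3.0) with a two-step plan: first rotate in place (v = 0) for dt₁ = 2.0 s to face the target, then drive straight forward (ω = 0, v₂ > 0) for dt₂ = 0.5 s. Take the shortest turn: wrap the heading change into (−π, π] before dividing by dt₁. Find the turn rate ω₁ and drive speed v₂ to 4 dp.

ω₁ = 0.5671, v₂ = 11.7047

heading to target = atan2(3−5, -4.5−1) = -2.7928
Δθ = wrap(-2.7928 − 2.3562) = 1.1342; ω₁ = Δθ/dt₁ = 0.5671
distance = √((-4.5−1)² + (3−5)²) = 5.8523; v₂ = distance/dt₂ = 11.7047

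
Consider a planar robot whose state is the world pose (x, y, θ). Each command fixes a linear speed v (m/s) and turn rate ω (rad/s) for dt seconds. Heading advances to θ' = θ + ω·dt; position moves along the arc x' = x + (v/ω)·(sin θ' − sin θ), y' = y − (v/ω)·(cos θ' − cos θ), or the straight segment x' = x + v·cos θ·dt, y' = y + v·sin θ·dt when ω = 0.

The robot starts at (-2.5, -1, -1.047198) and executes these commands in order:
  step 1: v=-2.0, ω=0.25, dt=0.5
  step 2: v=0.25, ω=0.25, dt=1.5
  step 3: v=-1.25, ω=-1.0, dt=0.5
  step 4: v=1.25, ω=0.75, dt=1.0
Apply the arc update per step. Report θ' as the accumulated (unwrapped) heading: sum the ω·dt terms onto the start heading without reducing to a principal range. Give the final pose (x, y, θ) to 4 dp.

step 1: θ'=-0.9222 (R=-8.0000) → pose (-3.0528, -0.1674, -0.9222)
step 2: θ'=-0.5472 (R=1.0000) → pose (-2.7761, -0.4174, -0.5472)
step 3: θ'=-1.0472 (R=1.2500) → pose (-3.2083, 0.0251, -1.0472)
step 4: θ'=-0.2972 (R=1.6667) → pose (-2.2530, -0.7351, -0.2972)

(-2.2530, -0.7351, -0.2972)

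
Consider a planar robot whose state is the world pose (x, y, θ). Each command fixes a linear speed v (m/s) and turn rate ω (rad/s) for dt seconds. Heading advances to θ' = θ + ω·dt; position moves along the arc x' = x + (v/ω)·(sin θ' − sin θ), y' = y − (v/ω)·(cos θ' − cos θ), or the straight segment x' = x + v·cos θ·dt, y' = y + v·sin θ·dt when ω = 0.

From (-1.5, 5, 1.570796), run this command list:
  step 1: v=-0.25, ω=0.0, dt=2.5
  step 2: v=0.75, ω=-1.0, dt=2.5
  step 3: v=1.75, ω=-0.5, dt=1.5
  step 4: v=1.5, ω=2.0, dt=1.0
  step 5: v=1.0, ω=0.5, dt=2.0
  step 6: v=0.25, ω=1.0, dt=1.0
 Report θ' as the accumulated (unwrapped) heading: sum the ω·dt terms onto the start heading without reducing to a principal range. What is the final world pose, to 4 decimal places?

step 1: θ'=1.5708 (straight) → pose (-1.5000, 4.3750, 1.5708)
step 2: θ'=-0.9292 (R=-0.7500) → pose (-0.1491, 4.8239, -0.9292)
step 3: θ'=-1.6792 (R=-3.5000) → pose (0.5263, 2.3505, -1.6792)
step 4: θ'=0.3208 (R=0.7500) → pose (1.5084, 1.5576, 0.3208)
step 5: θ'=1.3208 (R=2.0000) → pose (2.8156, 2.9608, 1.3208)
step 6: θ'=2.3208 (R=0.2500) → pose (2.7563, 3.1931, 2.3208)

(2.7563, 3.1931, 2.3208)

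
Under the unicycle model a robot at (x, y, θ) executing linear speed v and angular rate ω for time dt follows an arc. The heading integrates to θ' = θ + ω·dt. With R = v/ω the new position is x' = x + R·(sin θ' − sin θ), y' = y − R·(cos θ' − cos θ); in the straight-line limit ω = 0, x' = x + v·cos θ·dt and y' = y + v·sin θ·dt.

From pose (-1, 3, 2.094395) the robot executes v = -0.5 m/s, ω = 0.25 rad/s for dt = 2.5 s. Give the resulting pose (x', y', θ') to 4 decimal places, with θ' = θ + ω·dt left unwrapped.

θ' = 2.0944 + 0.25·2.5 = 2.7194
R = v/ω = -0.5/0.25 = -2.0000
x' = -1 + -2.0000·(sin 2.7194 − sin 2.0944) = -0.0875
y' = 3 − -2.0000·(cos 2.7194 − cos 2.0944) = 2.1756

(-0.0875, 2.1756, 2.7194)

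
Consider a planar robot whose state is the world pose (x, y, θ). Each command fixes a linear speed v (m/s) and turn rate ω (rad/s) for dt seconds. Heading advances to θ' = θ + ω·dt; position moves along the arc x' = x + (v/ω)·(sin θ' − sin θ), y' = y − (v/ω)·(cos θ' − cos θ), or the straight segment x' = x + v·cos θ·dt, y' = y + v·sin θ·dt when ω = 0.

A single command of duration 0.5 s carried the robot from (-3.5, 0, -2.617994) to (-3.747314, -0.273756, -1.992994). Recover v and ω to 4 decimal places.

v = 0.7500, ω = 1.2500

Δθ = -1.992994 − -2.617994 = 0.625000
ω = Δθ/dt = 0.625000/0.5 = 1.2500
R = −Δy/(cos θ' − cos θ) = 0.6000
v = R·ω = 0.6000·1.2500 = 0.7500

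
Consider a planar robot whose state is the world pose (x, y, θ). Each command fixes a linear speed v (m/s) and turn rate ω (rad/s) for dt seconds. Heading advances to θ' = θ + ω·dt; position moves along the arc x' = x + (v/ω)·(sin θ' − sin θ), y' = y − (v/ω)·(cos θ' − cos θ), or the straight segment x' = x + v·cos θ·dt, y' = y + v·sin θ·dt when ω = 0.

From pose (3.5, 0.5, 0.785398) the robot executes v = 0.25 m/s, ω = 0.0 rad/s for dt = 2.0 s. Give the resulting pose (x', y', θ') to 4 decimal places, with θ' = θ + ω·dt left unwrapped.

θ' = 0.7854 + 0.0·2.0 = 0.7854
ω = 0 → straight: x' = 3.5 + 0.25·cos(0.7854)·2.0 = 3.8536
y' = 0.5 + 0.25·sin(0.7854)·2.0 = 0.8536

(3.8536, 0.8536, 0.7854)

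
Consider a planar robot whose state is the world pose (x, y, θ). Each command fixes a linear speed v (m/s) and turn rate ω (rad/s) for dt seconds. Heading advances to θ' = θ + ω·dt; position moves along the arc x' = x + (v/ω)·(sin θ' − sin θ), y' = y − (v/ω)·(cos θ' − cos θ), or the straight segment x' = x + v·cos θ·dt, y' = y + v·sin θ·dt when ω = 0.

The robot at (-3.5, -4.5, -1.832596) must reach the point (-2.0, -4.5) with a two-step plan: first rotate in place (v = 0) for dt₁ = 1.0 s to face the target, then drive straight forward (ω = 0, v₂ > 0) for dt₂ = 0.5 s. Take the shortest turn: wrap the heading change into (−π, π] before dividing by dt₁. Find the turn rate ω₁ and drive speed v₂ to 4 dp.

heading to target = atan2(-4.5−-4.5, -2−-3.5) = 0.0000
Δθ = wrap(0.0000 − -1.8326) = 1.8326; ω₁ = Δθ/dt₁ = 1.8326
distance = √((-2−-3.5)² + (-4.5−-4.5)²) = 1.5000; v₂ = distance/dt₂ = 3.0000

ω₁ = 1.8326, v₂ = 3.0000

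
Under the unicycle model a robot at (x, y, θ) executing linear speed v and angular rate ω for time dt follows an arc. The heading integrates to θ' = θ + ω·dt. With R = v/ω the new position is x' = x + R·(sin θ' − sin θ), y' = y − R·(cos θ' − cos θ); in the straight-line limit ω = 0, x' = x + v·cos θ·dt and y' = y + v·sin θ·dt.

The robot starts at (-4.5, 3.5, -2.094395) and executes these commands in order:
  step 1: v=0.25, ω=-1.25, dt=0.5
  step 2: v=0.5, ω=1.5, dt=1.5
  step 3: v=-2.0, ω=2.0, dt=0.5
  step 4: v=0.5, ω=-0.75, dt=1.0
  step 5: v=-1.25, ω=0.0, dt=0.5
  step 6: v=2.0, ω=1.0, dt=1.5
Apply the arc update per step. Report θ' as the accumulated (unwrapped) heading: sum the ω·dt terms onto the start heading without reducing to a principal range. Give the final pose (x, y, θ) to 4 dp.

(-3.3397, 4.3784, 1.2806)

step 1: θ'=-2.7194 (R=-0.2000) → pose (-4.5913, 3.4176, -2.7194)
step 2: θ'=-0.4694 (R=0.3333) → pose (-4.6054, 2.8162, -0.4694)
step 3: θ'=0.5306 (R=-1.0000) → pose (-5.5638, 2.7869, 0.5306)
step 4: θ'=-0.2194 (R=-0.6667) → pose (-5.0814, 2.8626, -0.2194)
step 5: θ'=-0.2194 (straight) → pose (-5.6914, 2.9986, -0.2194)
step 6: θ'=1.2806 (R=2.0000) → pose (-3.3397, 4.3784, 1.2806)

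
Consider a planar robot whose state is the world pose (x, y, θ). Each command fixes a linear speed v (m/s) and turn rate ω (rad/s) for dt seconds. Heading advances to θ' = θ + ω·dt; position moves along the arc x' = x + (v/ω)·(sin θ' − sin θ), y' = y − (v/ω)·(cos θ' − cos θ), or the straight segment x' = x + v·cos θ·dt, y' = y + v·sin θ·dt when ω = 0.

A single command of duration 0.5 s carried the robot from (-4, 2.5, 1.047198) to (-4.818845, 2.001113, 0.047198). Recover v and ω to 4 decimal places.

v = -2.0000, ω = -2.0000

Δθ = 0.047198 − 1.047198 = -1.000000
ω = Δθ/dt = -1.000000/0.5 = -2.0000
R = Δx/(sin θ' − sin θ) = 1.0000
v = R·ω = 1.0000·-2.0000 = -2.0000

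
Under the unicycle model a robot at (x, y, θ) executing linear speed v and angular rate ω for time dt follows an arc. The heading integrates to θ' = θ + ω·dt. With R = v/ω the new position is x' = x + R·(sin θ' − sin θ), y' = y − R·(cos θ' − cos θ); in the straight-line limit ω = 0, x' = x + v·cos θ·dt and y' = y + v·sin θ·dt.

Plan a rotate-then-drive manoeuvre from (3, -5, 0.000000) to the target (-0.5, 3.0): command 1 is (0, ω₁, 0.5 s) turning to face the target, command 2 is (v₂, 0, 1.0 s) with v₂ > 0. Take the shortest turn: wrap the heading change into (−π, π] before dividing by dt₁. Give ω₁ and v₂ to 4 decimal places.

heading to target = atan2(3−-5, -0.5−3) = 1.9832
Δθ = wrap(1.9832 − 0.0000) = 1.9832; ω₁ = Δθ/dt₁ = 3.9664
distance = √((-0.5−3)² + (3−-5)²) = 8.7321; v₂ = distance/dt₂ = 8.7321

ω₁ = 3.9664, v₂ = 8.7321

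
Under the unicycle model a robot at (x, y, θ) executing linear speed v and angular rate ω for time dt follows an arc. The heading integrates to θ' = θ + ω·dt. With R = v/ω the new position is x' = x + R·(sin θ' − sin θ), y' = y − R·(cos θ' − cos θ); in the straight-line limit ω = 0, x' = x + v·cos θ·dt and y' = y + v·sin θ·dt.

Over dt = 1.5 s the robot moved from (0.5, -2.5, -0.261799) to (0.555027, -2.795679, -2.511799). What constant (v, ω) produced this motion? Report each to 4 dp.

Δθ = -2.511799 − -0.261799 = -2.250000
ω = Δθ/dt = -2.250000/1.5 = -1.5000
R = −Δy/(cos θ' − cos θ) = -0.1667
v = R·ω = -0.1667·-1.5000 = 0.2500

v = 0.2500, ω = -1.5000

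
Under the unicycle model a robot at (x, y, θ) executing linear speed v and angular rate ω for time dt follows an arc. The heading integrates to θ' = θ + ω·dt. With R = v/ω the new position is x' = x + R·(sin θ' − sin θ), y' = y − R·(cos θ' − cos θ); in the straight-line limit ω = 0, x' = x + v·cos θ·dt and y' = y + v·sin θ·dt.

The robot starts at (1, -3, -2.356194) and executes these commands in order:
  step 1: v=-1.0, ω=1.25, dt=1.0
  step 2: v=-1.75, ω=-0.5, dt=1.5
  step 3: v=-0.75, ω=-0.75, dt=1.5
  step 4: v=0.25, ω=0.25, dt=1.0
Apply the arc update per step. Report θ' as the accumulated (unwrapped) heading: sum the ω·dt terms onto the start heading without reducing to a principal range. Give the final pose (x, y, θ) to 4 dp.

(1.4807, 1.1132, -2.7312)

step 1: θ'=-1.1062 (R=-0.8000) → pose (1.1495, -2.0759, -1.1062)
step 2: θ'=-1.8562 (R=3.5000) → pose (0.9201, 0.4778, -1.8562)
step 3: θ'=-2.9812 (R=1.0000) → pose (1.7199, 1.1834, -2.9812)
step 4: θ'=-2.7312 (R=1.0000) → pose (1.4807, 1.1132, -2.7312)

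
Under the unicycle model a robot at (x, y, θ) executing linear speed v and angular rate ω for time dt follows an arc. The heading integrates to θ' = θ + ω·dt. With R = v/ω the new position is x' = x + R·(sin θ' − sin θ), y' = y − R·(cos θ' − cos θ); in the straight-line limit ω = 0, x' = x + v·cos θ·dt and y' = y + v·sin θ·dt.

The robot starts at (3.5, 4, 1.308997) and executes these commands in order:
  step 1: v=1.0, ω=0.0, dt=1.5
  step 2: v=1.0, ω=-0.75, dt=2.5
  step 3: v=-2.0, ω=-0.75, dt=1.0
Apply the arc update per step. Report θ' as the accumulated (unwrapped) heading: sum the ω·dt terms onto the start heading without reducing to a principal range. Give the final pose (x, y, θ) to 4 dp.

(4.7406, 7.8079, -1.3160)

step 1: θ'=1.3090 (straight) → pose (3.8882, 5.4489, 1.3090)
step 2: θ'=-0.5660 (R=-1.3333) → pose (5.8911, 6.2292, -0.5660)
step 3: θ'=-1.3160 (R=2.6667) → pose (4.7406, 7.8079, -1.3160)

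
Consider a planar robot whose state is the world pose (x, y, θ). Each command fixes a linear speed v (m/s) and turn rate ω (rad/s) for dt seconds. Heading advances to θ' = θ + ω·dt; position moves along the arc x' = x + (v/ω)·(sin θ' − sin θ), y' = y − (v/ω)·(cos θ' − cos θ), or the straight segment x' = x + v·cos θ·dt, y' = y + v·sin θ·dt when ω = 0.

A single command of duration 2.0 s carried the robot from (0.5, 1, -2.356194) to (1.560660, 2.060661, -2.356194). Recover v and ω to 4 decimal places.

Δθ = -2.356194 − -2.356194 = 0.000000
ω = Δθ/dt = 0.000000/2.0 = 0.0000
ω = 0 → v = (Δx·cos θ + Δy·sin θ)/dt = -0.7500

v = -0.7500, ω = 0.0000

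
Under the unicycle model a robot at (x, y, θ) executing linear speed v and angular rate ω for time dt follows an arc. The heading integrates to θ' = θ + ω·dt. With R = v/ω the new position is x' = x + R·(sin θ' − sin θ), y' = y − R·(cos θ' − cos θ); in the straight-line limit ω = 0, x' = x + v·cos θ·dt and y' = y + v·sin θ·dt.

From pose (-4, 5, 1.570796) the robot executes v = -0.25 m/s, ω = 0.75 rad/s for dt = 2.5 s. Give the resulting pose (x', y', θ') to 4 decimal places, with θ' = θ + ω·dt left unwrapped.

θ' = 1.5708 + 0.75·2.5 = 3.4458
R = v/ω = -0.25/0.75 = -0.3333
x' = -4 + -0.3333·(sin 3.4458 − sin 1.5708) = -3.5668
y' = 5 − -0.3333·(cos 3.4458 − cos 1.5708) = 4.6820

(-3.5668, 4.6820, 3.4458)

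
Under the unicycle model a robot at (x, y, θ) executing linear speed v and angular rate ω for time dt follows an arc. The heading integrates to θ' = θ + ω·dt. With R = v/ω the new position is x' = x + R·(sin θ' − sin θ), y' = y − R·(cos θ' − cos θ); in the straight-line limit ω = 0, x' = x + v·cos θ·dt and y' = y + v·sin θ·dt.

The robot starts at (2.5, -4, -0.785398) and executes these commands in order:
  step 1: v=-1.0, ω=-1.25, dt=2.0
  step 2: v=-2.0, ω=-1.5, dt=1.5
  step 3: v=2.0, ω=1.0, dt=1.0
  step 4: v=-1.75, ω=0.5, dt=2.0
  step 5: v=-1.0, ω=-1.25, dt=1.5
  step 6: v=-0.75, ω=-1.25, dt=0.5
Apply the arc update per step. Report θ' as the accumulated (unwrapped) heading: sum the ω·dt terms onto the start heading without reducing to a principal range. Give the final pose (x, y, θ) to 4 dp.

step 1: θ'=-3.2854 (R=0.8000) → pose (3.1803, -2.6426, -3.2854)
step 2: θ'=-5.5354 (R=1.3333) → pose (3.8959, -4.9397, -5.5354)
step 3: θ'=-4.5354 (R=2.0000) → pose (4.5047, -3.1212, -4.5354)
step 4: θ'=-3.5354 (R=-3.5000) → pose (6.6070, -5.7371, -3.5354)
step 5: θ'=-5.4104 (R=0.8000) → pose (6.9130, -6.9900, -5.4104)
step 6: θ'=-6.0354 (R=0.6000) → pose (6.6004, -7.1860, -6.0354)

(6.6004, -7.1860, -6.0354)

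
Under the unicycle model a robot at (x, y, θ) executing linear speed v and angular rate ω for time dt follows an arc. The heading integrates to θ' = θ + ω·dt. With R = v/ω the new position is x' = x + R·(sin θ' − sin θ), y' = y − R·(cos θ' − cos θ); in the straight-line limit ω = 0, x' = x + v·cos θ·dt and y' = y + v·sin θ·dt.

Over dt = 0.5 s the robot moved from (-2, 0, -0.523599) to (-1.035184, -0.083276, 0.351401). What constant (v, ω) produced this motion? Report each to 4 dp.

v = 2.0000, ω = 1.7500

Δθ = 0.351401 − -0.523599 = 0.875000
ω = Δθ/dt = 0.875000/0.5 = 1.7500
R = Δx/(sin θ' − sin θ) = 1.1429
v = R·ω = 1.1429·1.7500 = 2.0000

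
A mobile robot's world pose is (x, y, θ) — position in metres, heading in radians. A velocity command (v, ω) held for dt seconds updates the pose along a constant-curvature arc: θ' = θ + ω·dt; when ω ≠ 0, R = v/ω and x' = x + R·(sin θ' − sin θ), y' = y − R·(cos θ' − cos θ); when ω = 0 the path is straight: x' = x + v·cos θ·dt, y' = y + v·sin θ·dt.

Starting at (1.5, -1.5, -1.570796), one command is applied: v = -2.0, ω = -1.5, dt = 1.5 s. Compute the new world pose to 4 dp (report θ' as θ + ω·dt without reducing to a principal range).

θ' = -1.5708 + -1.5·1.5 = -3.8208
R = v/ω = -2.0/-1.5 = 1.3333
x' = 1.5 + 1.3333·(sin -3.8208 − sin -1.5708) = 3.6709
y' = -1.5 − 1.3333·(cos -3.8208 − cos -1.5708) = -0.4626

(3.6709, -0.4626, -3.8208)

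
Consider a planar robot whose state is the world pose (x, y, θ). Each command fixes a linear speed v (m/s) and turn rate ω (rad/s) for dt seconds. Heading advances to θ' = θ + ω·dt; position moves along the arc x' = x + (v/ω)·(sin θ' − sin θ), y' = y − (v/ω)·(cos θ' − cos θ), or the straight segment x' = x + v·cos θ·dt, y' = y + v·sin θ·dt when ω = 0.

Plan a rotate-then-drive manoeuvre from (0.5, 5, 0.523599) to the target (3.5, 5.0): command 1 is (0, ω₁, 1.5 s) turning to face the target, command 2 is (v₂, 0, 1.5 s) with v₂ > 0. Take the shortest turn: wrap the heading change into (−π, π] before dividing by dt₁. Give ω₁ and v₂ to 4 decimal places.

ω₁ = -0.3491, v₂ = 2.0000

heading to target = atan2(5−5, 3.5−0.5) = 0.0000
Δθ = wrap(0.0000 − 0.5236) = -0.5236; ω₁ = Δθ/dt₁ = -0.3491
distance = √((3.5−0.5)² + (5−5)²) = 3.0000; v₂ = distance/dt₂ = 2.0000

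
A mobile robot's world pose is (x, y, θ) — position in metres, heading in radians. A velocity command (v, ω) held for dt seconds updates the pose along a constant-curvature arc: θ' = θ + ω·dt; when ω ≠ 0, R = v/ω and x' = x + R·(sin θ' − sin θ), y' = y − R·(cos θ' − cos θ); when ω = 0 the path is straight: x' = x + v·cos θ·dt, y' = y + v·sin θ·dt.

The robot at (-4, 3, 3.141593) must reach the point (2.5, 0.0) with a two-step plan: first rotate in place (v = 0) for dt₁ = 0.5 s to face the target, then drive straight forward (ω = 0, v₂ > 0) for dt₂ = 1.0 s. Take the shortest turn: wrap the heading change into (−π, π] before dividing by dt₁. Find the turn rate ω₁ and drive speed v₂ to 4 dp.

ω₁ = 5.4184, v₂ = 7.1589

heading to target = atan2(0−3, 2.5−-4) = -0.4324
Δθ = wrap(-0.4324 − 3.1416) = 2.7092; ω₁ = Δθ/dt₁ = 5.4184
distance = √((2.5−-4)² + (0−3)²) = 7.1589; v₂ = distance/dt₂ = 7.1589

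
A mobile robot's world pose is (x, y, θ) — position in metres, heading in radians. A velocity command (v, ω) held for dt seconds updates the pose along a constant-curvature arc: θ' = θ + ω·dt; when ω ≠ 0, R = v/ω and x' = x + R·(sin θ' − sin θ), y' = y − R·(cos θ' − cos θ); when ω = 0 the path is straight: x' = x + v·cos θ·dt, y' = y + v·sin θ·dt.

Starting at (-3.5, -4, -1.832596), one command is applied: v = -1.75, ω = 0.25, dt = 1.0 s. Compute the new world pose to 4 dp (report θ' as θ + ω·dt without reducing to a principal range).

θ' = -1.8326 + 0.25·1.0 = -1.5826
R = v/ω = -1.75/0.25 = -7.0000
x' = -3.5 + -7.0000·(sin -1.5826 − sin -1.8326) = -3.2620
y' = -4 − -7.0000·(cos -1.5826 − cos -1.8326) = -2.2709

(-3.2620, -2.2709, -1.5826)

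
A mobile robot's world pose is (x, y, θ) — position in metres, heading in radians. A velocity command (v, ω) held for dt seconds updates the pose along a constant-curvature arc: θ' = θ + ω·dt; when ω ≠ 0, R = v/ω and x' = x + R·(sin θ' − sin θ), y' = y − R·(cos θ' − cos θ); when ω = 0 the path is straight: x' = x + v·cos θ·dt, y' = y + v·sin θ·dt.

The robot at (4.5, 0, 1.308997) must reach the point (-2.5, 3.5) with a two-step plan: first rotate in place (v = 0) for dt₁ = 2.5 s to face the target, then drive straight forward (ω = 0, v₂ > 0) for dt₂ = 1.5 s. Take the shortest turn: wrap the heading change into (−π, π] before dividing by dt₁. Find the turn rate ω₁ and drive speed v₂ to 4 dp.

heading to target = atan2(3.5−0, -2.5−4.5) = 2.6779
Δθ = wrap(2.6779 − 1.3090) = 1.3689; ω₁ = Δθ/dt₁ = 0.5476
distance = √((-2.5−4.5)² + (3.5−0)²) = 7.8262; v₂ = distance/dt₂ = 5.2175

ω₁ = 0.5476, v₂ = 5.2175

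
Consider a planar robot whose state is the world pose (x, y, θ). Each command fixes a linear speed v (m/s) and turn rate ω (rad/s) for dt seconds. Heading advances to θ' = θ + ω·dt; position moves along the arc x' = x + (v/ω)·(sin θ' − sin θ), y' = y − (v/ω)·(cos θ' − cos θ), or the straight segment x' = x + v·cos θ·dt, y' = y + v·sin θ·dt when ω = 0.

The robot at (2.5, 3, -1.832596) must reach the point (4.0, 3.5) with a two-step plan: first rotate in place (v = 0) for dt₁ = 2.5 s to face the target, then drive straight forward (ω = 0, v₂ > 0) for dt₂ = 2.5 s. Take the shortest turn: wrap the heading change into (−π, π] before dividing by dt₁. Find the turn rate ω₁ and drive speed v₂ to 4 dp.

ω₁ = 0.8617, v₂ = 0.6325

heading to target = atan2(3.5−3, 4−2.5) = 0.3218
Δθ = wrap(0.3218 − -1.8326) = 2.1543; ω₁ = Δθ/dt₁ = 0.8617
distance = √((4−2.5)² + (3.5−3)²) = 1.5811; v₂ = distance/dt₂ = 0.6325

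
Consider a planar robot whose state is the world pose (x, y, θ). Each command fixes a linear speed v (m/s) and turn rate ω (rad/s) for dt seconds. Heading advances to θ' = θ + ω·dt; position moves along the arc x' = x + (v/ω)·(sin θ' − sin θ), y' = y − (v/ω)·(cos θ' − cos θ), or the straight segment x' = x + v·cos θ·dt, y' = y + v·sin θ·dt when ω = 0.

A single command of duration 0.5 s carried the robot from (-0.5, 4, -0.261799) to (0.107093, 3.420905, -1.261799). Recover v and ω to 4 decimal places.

v = 1.7500, ω = -2.0000

Δθ = -1.261799 − -0.261799 = -1.000000
ω = Δθ/dt = -1.000000/0.5 = -2.0000
R = Δx/(sin θ' − sin θ) = -0.8750
v = R·ω = -0.8750·-2.0000 = 1.7500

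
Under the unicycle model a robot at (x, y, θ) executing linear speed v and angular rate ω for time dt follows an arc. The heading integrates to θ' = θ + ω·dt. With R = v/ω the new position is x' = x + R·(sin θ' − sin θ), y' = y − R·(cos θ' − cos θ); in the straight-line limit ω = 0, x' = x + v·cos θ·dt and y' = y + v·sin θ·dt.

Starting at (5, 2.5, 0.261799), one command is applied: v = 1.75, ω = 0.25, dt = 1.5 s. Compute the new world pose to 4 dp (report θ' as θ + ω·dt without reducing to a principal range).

(7.3506, 3.6335, 0.6368)

θ' = 0.2618 + 0.25·1.5 = 0.6368
R = v/ω = 1.75/0.25 = 7.0000
x' = 5 + 7.0000·(sin 0.6368 − sin 0.2618) = 7.3506
y' = 2.5 − 7.0000·(cos 0.6368 − cos 0.2618) = 3.6335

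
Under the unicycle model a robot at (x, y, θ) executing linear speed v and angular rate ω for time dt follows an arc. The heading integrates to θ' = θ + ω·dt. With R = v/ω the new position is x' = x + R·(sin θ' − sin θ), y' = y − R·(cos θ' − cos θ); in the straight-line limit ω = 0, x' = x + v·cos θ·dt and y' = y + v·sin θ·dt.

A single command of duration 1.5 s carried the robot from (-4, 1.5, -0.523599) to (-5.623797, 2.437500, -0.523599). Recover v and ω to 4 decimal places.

Δθ = -0.523599 − -0.523599 = 0.000000
ω = Δθ/dt = 0.000000/1.5 = 0.0000
ω = 0 → v = (Δx·cos θ + Δy·sin θ)/dt = -1.2500

v = -1.2500, ω = 0.0000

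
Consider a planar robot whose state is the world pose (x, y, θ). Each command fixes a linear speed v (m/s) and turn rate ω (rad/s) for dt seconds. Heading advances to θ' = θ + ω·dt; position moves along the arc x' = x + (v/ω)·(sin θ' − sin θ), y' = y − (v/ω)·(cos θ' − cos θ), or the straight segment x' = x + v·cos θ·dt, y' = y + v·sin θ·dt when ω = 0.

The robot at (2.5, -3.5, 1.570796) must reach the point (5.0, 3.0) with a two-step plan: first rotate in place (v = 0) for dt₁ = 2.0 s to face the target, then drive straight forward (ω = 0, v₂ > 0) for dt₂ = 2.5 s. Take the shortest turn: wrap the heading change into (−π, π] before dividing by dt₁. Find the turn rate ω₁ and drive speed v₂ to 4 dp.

heading to target = atan2(3−-3.5, 5−2.5) = 1.2036
Δθ = wrap(1.2036 − 1.5708) = -0.3672; ω₁ = Δθ/dt₁ = -0.1836
distance = √((5−2.5)² + (3−-3.5)²) = 6.9642; v₂ = distance/dt₂ = 2.7857

ω₁ = -0.1836, v₂ = 2.7857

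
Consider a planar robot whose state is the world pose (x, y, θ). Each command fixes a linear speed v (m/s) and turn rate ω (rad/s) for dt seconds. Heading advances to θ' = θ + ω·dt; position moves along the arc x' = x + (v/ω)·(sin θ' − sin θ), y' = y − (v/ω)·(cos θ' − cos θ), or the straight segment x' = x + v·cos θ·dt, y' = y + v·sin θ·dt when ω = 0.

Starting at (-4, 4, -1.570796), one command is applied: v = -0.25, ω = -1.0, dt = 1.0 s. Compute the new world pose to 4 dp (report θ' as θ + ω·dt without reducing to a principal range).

(-3.8851, 4.2104, -2.5708)

θ' = -1.5708 + -1.0·1.0 = -2.5708
R = v/ω = -0.25/-1.0 = 0.2500
x' = -4 + 0.2500·(sin -2.5708 − sin -1.5708) = -3.8851
y' = 4 − 0.2500·(cos -2.5708 − cos -1.5708) = 4.2104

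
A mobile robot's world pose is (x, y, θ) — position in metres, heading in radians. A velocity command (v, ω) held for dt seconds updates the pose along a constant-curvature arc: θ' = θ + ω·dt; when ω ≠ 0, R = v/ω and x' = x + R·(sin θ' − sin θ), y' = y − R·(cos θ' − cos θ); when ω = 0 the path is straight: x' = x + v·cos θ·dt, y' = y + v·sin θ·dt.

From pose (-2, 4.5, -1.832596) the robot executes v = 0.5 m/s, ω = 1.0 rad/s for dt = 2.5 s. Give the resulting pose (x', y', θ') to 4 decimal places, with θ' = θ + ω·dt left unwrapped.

(-1.2076, 3.9779, 0.6674)

θ' = -1.8326 + 1.0·2.5 = 0.6674
R = v/ω = 0.5/1.0 = 0.5000
x' = -2 + 0.5000·(sin 0.6674 − sin -1.8326) = -1.2076
y' = 4.5 − 0.5000·(cos 0.6674 − cos -1.8326) = 3.9779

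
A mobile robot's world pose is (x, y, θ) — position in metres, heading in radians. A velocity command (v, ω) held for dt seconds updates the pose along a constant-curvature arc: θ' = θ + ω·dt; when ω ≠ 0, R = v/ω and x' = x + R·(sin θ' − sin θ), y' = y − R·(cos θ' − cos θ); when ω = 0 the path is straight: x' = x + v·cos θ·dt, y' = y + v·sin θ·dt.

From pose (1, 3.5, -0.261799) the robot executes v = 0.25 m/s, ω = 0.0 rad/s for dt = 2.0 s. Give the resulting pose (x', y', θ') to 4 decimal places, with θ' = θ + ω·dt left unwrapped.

θ' = -0.2618 + 0.0·2.0 = -0.2618
ω = 0 → straight: x' = 1 + 0.25·cos(-0.2618)·2.0 = 1.4830
y' = 3.5 + 0.25·sin(-0.2618)·2.0 = 3.3706

(1.4830, 3.3706, -0.2618)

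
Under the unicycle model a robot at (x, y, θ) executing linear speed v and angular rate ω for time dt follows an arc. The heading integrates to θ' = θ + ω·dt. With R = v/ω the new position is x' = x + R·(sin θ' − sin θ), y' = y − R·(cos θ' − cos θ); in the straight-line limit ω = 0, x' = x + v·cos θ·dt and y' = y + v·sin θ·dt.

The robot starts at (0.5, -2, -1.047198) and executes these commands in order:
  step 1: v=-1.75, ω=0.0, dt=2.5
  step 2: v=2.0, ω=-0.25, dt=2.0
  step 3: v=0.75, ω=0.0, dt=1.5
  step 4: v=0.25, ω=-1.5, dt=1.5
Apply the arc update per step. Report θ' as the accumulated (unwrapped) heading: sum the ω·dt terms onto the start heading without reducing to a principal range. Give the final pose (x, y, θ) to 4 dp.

(-0.8596, -3.2831, -3.7972)

step 1: θ'=-1.0472 (straight) → pose (-1.6875, 1.7889, -1.0472)
step 2: θ'=-1.5472 (R=-8.0000) → pose (-0.6179, -2.0224, -1.5472)
step 3: θ'=-1.5472 (straight) → pose (-0.5914, -3.1471, -1.5472)
step 4: θ'=-3.7972 (R=-0.1667) → pose (-0.8596, -3.2831, -3.7972)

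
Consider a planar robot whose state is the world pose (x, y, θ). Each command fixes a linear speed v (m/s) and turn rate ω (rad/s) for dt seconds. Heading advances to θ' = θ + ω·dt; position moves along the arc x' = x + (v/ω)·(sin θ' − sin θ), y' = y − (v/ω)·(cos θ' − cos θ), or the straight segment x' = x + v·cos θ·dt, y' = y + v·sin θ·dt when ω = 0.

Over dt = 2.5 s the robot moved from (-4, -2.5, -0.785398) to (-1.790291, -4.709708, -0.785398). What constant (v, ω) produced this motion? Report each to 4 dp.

v = 1.2500, ω = 0.0000

Δθ = -0.785398 − -0.785398 = 0.000000
ω = Δθ/dt = 0.000000/2.5 = 0.0000
ω = 0 → v = (Δx·cos θ + Δy·sin θ)/dt = 1.2500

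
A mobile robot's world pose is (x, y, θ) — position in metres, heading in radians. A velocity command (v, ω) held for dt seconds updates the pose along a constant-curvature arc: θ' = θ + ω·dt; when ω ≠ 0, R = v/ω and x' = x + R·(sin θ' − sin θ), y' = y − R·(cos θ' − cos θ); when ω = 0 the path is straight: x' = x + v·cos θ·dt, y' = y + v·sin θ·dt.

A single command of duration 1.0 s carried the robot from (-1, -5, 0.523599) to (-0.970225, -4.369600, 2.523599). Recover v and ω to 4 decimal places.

v = 0.7500, ω = 2.0000

Δθ = 2.523599 − 0.523599 = 2.000000
ω = Δθ/dt = 2.000000/1.0 = 2.0000
R = −Δy/(cos θ' − cos θ) = 0.3750
v = R·ω = 0.3750·2.0000 = 0.7500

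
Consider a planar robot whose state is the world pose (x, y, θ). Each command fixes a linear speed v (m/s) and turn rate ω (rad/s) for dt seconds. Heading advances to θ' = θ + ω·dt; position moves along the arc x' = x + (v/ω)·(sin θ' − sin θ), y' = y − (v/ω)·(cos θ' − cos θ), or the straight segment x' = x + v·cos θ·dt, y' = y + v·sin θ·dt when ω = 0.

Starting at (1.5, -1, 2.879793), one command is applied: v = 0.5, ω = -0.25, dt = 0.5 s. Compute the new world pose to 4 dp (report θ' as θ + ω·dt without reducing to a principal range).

(1.2632, -0.9204, 2.7548)

θ' = 2.8798 + -0.25·0.5 = 2.7548
R = v/ω = 0.5/-0.25 = -2.0000
x' = 1.5 + -2.0000·(sin 2.7548 − sin 2.8798) = 1.2632
y' = -1 − -2.0000·(cos 2.7548 − cos 2.8798) = -0.9204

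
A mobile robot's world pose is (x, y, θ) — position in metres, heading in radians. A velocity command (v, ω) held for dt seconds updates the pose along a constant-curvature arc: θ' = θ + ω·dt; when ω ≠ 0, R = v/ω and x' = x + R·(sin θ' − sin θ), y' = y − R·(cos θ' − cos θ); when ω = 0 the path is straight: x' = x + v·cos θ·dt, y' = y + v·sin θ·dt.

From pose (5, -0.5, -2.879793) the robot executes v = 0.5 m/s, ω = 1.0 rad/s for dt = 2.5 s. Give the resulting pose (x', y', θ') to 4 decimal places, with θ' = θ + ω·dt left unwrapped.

(4.9440, -1.4473, -0.3798)

θ' = -2.8798 + 1.0·2.5 = -0.3798
R = v/ω = 0.5/1.0 = 0.5000
x' = 5 + 0.5000·(sin -0.3798 − sin -2.8798) = 4.9440
y' = -0.5 − 0.5000·(cos -0.3798 − cos -2.8798) = -1.4473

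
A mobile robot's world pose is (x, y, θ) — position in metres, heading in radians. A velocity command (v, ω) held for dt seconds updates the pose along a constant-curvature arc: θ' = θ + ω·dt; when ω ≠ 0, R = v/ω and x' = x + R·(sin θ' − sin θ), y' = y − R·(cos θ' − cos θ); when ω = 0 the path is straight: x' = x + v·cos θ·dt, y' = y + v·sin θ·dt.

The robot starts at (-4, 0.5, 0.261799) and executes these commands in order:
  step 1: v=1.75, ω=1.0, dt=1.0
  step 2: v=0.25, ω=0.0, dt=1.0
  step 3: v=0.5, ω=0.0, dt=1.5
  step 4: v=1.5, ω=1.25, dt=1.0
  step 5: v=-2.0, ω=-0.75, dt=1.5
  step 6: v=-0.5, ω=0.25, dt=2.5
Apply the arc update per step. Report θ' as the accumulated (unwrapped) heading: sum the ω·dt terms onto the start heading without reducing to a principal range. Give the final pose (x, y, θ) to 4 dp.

step 1: θ'=1.2618 (R=1.7500) → pose (-2.7858, 1.6582, 1.2618)
step 2: θ'=1.2618 (straight) → pose (-2.7098, 1.8963, 1.2618)
step 3: θ'=1.2618 (straight) → pose (-2.4817, 2.6108, 1.2618)
step 4: θ'=2.5118 (R=1.2000) → pose (-2.9181, 3.9455, 2.5118)
step 5: θ'=1.3868 (R=2.6667) → pose (-1.8671, 1.3026, 1.3868)
step 6: θ'=2.0118 (R=-2.0000) → pose (-1.7095, 0.0830, 2.0118)

(-1.7095, 0.0830, 2.0118)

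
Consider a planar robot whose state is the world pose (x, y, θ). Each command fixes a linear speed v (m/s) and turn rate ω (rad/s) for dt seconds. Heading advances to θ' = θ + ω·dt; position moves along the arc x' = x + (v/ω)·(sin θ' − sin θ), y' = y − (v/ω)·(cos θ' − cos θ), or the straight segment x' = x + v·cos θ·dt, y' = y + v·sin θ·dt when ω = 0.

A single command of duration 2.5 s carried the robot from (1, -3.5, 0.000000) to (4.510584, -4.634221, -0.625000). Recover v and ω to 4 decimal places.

v = 1.5000, ω = -0.2500

Δθ = -0.625000 − 0.000000 = -0.625000
ω = Δθ/dt = -0.625000/2.5 = -0.2500
R = Δx/(sin θ' − sin θ) = -6.0000
v = R·ω = -6.0000·-0.2500 = 1.5000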